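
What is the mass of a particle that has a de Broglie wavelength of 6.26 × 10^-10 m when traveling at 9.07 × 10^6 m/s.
1.17 × 10^-31 kg

From the de Broglie relation λ = h/(mv), we solve for m:

m = h/(λv)
m = (6.626 × 10^-34 J·s) / (6.26 × 10^-10 m × 9.07 × 10^6 m/s)
m = 1.17 × 10^-31 kg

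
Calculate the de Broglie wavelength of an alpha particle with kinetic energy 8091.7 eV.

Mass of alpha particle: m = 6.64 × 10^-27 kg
1.60 × 10^-13 m

Using λ = h/√(2mKE):

First convert KE to Joules: KE = 8091.7 eV = 1.296 × 10^-15 J

λ = h/√(2mKE)
λ = (6.626 × 10^-34 J·s) / √(2 × 6.64 × 10^-27 kg × 1.296 × 10^-15 J)
λ = 1.60 × 10^-13 m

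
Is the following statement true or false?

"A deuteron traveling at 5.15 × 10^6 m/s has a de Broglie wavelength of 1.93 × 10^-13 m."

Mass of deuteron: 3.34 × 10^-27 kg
False

The claim is incorrect.

Using λ = h/(mv):
λ = (6.626 × 10^-34 J·s) / (3.34 × 10^-27 kg × 5.15 × 10^6 m/s)
λ = 3.85 × 10^-14 m

The actual wavelength differs from the claimed 1.93 × 10^-13 m.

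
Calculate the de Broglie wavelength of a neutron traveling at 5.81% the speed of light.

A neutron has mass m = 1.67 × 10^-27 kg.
2.28 × 10^-14 m

Using the de Broglie relation λ = h/(mv):

v = 5.81% × c = 1.742 × 10^7 m/s

λ = h/(mv)
λ = (6.626 × 10^-34 J·s) / (1.67 × 10^-27 kg × 1.742 × 10^7 m/s)
λ = 2.28 × 10^-14 m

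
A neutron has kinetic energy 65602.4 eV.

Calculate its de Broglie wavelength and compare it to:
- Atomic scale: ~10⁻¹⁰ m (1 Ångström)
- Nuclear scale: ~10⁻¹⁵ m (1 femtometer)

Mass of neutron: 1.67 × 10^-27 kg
λ = 1.12 × 10^-13 m, which is between nuclear and atomic scales.

Using λ = h/√(2mKE):

KE = 65602.4 eV = 1.051 × 10^-14 J

λ = h/√(2mKE)
λ = (6.626 × 10^-34 J·s) / √(2 × 1.67 × 10^-27 kg × 1.051 × 10^-14 J)
λ = 1.12 × 10^-13 m

Comparison:
- Atomic scale (10⁻¹⁰ m): λ is 0.0011× this size
- Nuclear scale (10⁻¹⁵ m): λ is 1.1e+02× this size

The wavelength is between nuclear and atomic scales.

This wavelength is appropriate for probing atomic structure but too large for nuclear physics experiments.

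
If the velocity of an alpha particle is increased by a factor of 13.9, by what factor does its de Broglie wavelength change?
The wavelength decreases by a factor of 13.9.

From λ = h/(mv), the wavelength is inversely proportional to velocity:

λ ∝ 1/v

If v → 13.9v, then λ → λ/13.9

When velocity is increased by a factor of 13.9, the wavelength decreases by a factor of 13.9.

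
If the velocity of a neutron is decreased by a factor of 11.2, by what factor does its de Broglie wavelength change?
The wavelength increases by a factor of 11.2.

From λ = h/(mv), the wavelength is inversely proportional to velocity:

λ ∝ 1/v

If v → v/11.2, then λ → 11.2λ

When velocity is decreased by a factor of 11.2, the wavelength increases by a factor of 11.2.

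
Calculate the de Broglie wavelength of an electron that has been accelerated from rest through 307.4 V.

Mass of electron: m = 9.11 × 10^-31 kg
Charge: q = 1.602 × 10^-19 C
7.00 × 10^-11 m

When a particle is accelerated through voltage V, it gains kinetic energy KE = qV.

The de Broglie wavelength is then λ = h/√(2mqV):

λ = h/√(2mqV)
λ = (6.626 × 10^-34 J·s) / √(2 × 9.11 × 10^-31 kg × 1.602 × 10^-19 C × 307.4 V)
λ = 7.00 × 10^-11 m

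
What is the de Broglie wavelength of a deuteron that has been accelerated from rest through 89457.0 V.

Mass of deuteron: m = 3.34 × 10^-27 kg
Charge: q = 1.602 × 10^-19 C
6.77 × 10^-14 m

When a particle is accelerated through voltage V, it gains kinetic energy KE = qV.

The de Broglie wavelength is then λ = h/√(2mqV):

λ = h/√(2mqV)
λ = (6.626 × 10^-34 J·s) / √(2 × 3.34 × 10^-27 kg × 1.602 × 10^-19 C × 89457.0 V)
λ = 6.77 × 10^-14 m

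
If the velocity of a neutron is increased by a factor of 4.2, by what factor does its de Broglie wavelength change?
The wavelength decreases by a factor of 4.2.

From λ = h/(mv), the wavelength is inversely proportional to velocity:

λ ∝ 1/v

If v → 4.2v, then λ → λ/4.2

When velocity is increased by a factor of 4.2, the wavelength decreases by a factor of 4.2.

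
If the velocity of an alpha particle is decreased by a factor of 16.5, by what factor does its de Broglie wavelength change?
The wavelength increases by a factor of 16.5.

From λ = h/(mv), the wavelength is inversely proportional to velocity:

λ ∝ 1/v

If v → v/16.5, then λ → 16.5λ

When velocity is decreased by a factor of 16.5, the wavelength increases by a factor of 16.5.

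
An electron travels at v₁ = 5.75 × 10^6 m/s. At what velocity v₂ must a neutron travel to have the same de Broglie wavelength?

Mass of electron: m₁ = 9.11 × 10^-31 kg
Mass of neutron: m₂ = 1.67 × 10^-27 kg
v₂ = 3.14 × 10^3 m/s

For equal de Broglie wavelengths: λ₁ = λ₂

h/(m₁v₁) = h/(m₂v₂)
m₁v₁ = m₂v₂
v₂ = v₁ · (m₁/m₂)

v₂ = 5.75 × 10^6 m/s × (9.11 × 10^-31 kg / 1.67 × 10^-27 kg)
v₂ = 3.14 × 10^3 m/s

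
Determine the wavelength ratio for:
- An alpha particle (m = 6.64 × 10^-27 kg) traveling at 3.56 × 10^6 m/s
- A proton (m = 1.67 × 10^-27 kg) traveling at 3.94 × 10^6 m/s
λ₁/λ₂ = 0.278

Using λ = h/(mv):

λ₁ = h/(m₁v₁) = 2.80 × 10^-14 m
λ₂ = h/(m₂v₂) = 1.01 × 10^-13 m

Ratio λ₁/λ₂ = (m₂v₂)/(m₁v₁)
         = (1.67 × 10^-27 kg × 3.94 × 10^6 m/s) / (6.64 × 10^-27 kg × 3.56 × 10^6 m/s)
         = 0.278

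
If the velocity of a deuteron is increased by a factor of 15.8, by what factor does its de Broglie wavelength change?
The wavelength decreases by a factor of 15.8.

From λ = h/(mv), the wavelength is inversely proportional to velocity:

λ ∝ 1/v

If v → 15.8v, then λ → λ/15.8

When velocity is increased by a factor of 15.8, the wavelength decreases by a factor of 15.8.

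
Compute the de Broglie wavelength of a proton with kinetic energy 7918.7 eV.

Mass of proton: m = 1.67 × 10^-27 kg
3.22 × 10^-13 m

Using λ = h/√(2mKE):

First convert KE to Joules: KE = 7918.7 eV = 1.269 × 10^-15 J

λ = h/√(2mKE)
λ = (6.626 × 10^-34 J·s) / √(2 × 1.67 × 10^-27 kg × 1.269 × 10^-15 J)
λ = 3.22 × 10^-13 m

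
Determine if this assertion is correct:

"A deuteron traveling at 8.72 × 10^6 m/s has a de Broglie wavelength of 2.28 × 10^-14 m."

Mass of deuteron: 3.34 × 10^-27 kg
True

The claim is correct.

Using λ = h/(mv):
λ = (6.626 × 10^-34 J·s) / (3.34 × 10^-27 kg × 8.72 × 10^6 m/s)
λ = 2.28 × 10^-14 m

This matches the claimed value.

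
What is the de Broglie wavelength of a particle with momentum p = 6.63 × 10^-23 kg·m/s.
9.99 × 10^-12 m

Using the de Broglie relation λ = h/p:

λ = h/p
λ = (6.626 × 10^-34 J·s) / (6.63 × 10^-23 kg·m/s)
λ = 9.99 × 10^-12 m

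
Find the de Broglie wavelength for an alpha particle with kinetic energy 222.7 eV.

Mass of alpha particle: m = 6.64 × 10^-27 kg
9.63 × 10^-13 m

Using λ = h/√(2mKE):

First convert KE to Joules: KE = 222.7 eV = 3.568 × 10^-17 J

λ = h/√(2mKE)
λ = (6.626 × 10^-34 J·s) / √(2 × 6.64 × 10^-27 kg × 3.568 × 10^-17 J)
λ = 9.63 × 10^-13 m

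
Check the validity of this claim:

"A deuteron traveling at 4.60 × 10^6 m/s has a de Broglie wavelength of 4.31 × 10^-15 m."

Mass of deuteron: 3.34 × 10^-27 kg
False

The claim is incorrect.

Using λ = h/(mv):
λ = (6.626 × 10^-34 J·s) / (3.34 × 10^-27 kg × 4.60 × 10^6 m/s)
λ = 4.31 × 10^-14 m

The actual wavelength differs from the claimed 4.31 × 10^-15 m.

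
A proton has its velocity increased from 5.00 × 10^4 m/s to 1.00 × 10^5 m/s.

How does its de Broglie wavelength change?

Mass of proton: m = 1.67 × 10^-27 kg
The wavelength decreases by a factor of 2.

Using λ = h/(mv):

Initial wavelength: λ₁ = h/(mv₁) = 7.94 × 10^-12 m
Final wavelength: λ₂ = h/(mv₂) = 3.97 × 10^-12 m

Since λ ∝ 1/v, when velocity increases by a factor of 2, the wavelength decreases by a factor of 2.

λ₂/λ₁ = v₁/v₂ = 1/2

The wavelength decreases by a factor of 2.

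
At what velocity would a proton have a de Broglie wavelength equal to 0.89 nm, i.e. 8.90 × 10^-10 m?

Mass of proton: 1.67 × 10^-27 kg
4.46 × 10^2 m/s

From λ = h/(mv), solve for v:

v = h/(mλ)
v = (6.626 × 10^-34 J·s) / (1.67 × 10^-27 kg × 8.90 × 10^-10 m)
v = 4.46 × 10^2 m/s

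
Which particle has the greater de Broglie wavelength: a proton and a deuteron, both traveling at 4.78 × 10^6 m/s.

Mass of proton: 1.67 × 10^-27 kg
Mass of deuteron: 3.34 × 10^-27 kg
The proton has the longer wavelength.

Using λ = h/(mv), since both particles have the same velocity, the wavelength depends only on mass.

For proton: λ₁ = h/(m₁v) = 8.30 × 10^-14 m
For deuteron: λ₂ = h/(m₂v) = 4.15 × 10^-14 m

Since λ ∝ 1/m at constant velocity, the lighter particle has the longer wavelength.

The proton has the longer de Broglie wavelength.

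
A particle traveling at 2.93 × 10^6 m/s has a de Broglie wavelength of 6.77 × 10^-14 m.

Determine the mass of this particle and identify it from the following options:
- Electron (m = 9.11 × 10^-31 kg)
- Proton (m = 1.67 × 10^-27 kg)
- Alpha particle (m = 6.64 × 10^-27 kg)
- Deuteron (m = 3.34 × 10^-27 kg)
The particle is a deuteron.

From λ = h/(mv), solve for mass:

m = h/(λv)
m = (6.626 × 10^-34 J·s) / (6.77 × 10^-14 m × 2.93 × 10^6 m/s)
m = 3.34 × 10^-27 kg

Comparing with the listed masses, this is closest to a deuteron.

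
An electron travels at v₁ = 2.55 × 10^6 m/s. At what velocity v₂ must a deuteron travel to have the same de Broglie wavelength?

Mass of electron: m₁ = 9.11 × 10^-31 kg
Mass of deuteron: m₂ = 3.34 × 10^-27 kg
v₂ = 6.96 × 10^2 m/s

For equal de Broglie wavelengths: λ₁ = λ₂

h/(m₁v₁) = h/(m₂v₂)
m₁v₁ = m₂v₂
v₂ = v₁ · (m₁/m₂)

v₂ = 2.55 × 10^6 m/s × (9.11 × 10^-31 kg / 3.34 × 10^-27 kg)
v₂ = 6.96 × 10^2 m/s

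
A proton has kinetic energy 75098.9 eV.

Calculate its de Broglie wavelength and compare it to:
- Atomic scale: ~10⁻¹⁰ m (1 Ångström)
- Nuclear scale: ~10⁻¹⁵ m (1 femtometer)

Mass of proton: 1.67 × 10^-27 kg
λ = 1.05 × 10^-13 m, which is between nuclear and atomic scales.

Using λ = h/√(2mKE):

KE = 75098.9 eV = 1.203 × 10^-14 J

λ = h/√(2mKE)
λ = (6.626 × 10^-34 J·s) / √(2 × 1.67 × 10^-27 kg × 1.203 × 10^-14 J)
λ = 1.05 × 10^-13 m

Comparison:
- Atomic scale (10⁻¹⁰ m): λ is 0.001× this size
- Nuclear scale (10⁻¹⁵ m): λ is 1e+02× this size

The wavelength is between nuclear and atomic scales.

This wavelength is appropriate for probing atomic structure but too large for nuclear physics experiments.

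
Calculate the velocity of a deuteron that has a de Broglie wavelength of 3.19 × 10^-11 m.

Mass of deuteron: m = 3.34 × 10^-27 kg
6.22 × 10^3 m/s

From the de Broglie relation λ = h/(mv), we solve for v:

v = h/(mλ)
v = (6.626 × 10^-34 J·s) / (3.34 × 10^-27 kg × 3.19 × 10^-11 m)
v = 6.22 × 10^3 m/s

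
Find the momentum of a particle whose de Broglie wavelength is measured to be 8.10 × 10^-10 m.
8.18 × 10^-25 kg·m/s

From the de Broglie relation λ = h/p, we solve for p:

p = h/λ
p = (6.626 × 10^-34 J·s) / (8.10 × 10^-10 m)
p = 8.18 × 10^-25 kg·m/s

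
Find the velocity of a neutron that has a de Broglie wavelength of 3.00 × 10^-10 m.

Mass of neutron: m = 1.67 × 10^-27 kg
1.32 × 10^3 m/s

From the de Broglie relation λ = h/(mv), we solve for v:

v = h/(mλ)
v = (6.626 × 10^-34 J·s) / (1.67 × 10^-27 kg × 3.00 × 10^-10 m)
v = 1.32 × 10^3 m/s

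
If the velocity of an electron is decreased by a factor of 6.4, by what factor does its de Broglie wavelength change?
The wavelength increases by a factor of 6.4.

From λ = h/(mv), the wavelength is inversely proportional to velocity:

λ ∝ 1/v

If v → v/6.4, then λ → 6.4λ

When velocity is decreased by a factor of 6.4, the wavelength increases by a factor of 6.4.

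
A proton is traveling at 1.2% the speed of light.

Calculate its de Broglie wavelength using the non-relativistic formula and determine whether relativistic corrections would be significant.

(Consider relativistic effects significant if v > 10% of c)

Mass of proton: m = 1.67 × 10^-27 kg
No, relativistic corrections are not needed.

Using the non-relativistic de Broglie formula λ = h/(mv):

v = 1.2% × c = 3.598 × 10^6 m/s

λ = h/(mv)
λ = (6.626 × 10^-34 J·s) / (1.67 × 10^-27 kg × 3.598 × 10^6 m/s)
λ = 1.10 × 10^-13 m

Since v = 1.2% of c < 10% of c, relativistic corrections are NOT significant and this non-relativistic result is a good approximation.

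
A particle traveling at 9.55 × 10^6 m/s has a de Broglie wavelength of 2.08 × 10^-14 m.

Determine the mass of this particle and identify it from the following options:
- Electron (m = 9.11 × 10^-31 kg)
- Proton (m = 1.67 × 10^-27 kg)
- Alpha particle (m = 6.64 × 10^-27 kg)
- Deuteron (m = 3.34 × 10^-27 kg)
The particle is a deuteron.

From λ = h/(mv), solve for mass:

m = h/(λv)
m = (6.626 × 10^-34 J·s) / (2.08 × 10^-14 m × 9.55 × 10^6 m/s)
m = 3.34 × 10^-27 kg

Comparing with the listed masses, this is closest to a deuteron.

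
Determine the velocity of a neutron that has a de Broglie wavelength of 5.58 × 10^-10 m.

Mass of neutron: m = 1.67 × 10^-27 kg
7.11 × 10^2 m/s

From the de Broglie relation λ = h/(mv), we solve for v:

v = h/(mλ)
v = (6.626 × 10^-34 J·s) / (1.67 × 10^-27 kg × 5.58 × 10^-10 m)
v = 7.11 × 10^2 m/s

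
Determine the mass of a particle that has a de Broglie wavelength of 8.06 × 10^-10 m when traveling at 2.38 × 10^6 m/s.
3.45 × 10^-31 kg

From the de Broglie relation λ = h/(mv), we solve for m:

m = h/(λv)
m = (6.626 × 10^-34 J·s) / (8.06 × 10^-10 m × 2.38 × 10^6 m/s)
m = 3.45 × 10^-31 kg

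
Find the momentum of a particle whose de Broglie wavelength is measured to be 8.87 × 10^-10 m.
7.47 × 10^-25 kg·m/s

From the de Broglie relation λ = h/p, we solve for p:

p = h/λ
p = (6.626 × 10^-34 J·s) / (8.87 × 10^-10 m)
p = 7.47 × 10^-25 kg·m/s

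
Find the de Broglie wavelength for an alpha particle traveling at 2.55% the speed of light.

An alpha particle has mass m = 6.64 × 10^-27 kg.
1.31 × 10^-14 m

Using the de Broglie relation λ = h/(mv):

v = 2.55% × c = 7.645 × 10^6 m/s

λ = h/(mv)
λ = (6.626 × 10^-34 J·s) / (6.64 × 10^-27 kg × 7.645 × 10^6 m/s)
λ = 1.31 × 10^-14 m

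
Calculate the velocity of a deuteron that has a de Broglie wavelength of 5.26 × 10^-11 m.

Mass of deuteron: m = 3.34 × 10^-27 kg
3.77 × 10^3 m/s

From the de Broglie relation λ = h/(mv), we solve for v:

v = h/(mλ)
v = (6.626 × 10^-34 J·s) / (3.34 × 10^-27 kg × 5.26 × 10^-11 m)
v = 3.77 × 10^3 m/s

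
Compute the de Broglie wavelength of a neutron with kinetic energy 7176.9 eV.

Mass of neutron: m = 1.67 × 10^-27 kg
3.38 × 10^-13 m

Using λ = h/√(2mKE):

First convert KE to Joules: KE = 7176.9 eV = 1.150 × 10^-15 J

λ = h/√(2mKE)
λ = (6.626 × 10^-34 J·s) / √(2 × 1.67 × 10^-27 kg × 1.150 × 10^-15 J)
λ = 3.38 × 10^-13 m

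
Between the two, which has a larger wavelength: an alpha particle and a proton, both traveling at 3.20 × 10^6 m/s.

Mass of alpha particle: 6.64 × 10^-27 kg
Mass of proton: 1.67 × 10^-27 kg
The proton has the longer wavelength.

Using λ = h/(mv), since both particles have the same velocity, the wavelength depends only on mass.

For alpha particle: λ₁ = h/(m₁v) = 3.12 × 10^-14 m
For proton: λ₂ = h/(m₂v) = 1.24 × 10^-13 m

Since λ ∝ 1/m at constant velocity, the lighter particle has the longer wavelength.

The proton has the longer de Broglie wavelength.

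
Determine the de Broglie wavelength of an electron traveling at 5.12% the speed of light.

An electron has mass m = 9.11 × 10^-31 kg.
4.74 × 10^-11 m

Using the de Broglie relation λ = h/(mv):

v = 5.12% × c = 1.535 × 10^7 m/s

λ = h/(mv)
λ = (6.626 × 10^-34 J·s) / (9.11 × 10^-31 kg × 1.535 × 10^7 m/s)
λ = 4.74 × 10^-11 m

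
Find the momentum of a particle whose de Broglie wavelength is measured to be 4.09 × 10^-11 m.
1.62 × 10^-23 kg·m/s

From the de Broglie relation λ = h/p, we solve for p:

p = h/λ
p = (6.626 × 10^-34 J·s) / (4.09 × 10^-11 m)
p = 1.62 × 10^-23 kg·m/s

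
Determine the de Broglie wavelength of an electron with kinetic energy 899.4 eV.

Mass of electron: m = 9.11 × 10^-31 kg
4.09 × 10^-11 m

Using λ = h/√(2mKE):

First convert KE to Joules: KE = 899.4 eV = 1.441 × 10^-16 J

λ = h/√(2mKE)
λ = (6.626 × 10^-34 J·s) / √(2 × 9.11 × 10^-31 kg × 1.441 × 10^-16 J)
λ = 4.09 × 10^-11 m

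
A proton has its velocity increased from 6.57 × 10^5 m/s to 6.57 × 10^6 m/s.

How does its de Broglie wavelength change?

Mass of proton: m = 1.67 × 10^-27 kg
The wavelength decreases by a factor of 10.

Using λ = h/(mv):

Initial wavelength: λ₁ = h/(mv₁) = 6.04 × 10^-13 m
Final wavelength: λ₂ = h/(mv₂) = 6.04 × 10^-14 m

Since λ ∝ 1/v, when velocity increases by a factor of 10, the wavelength decreases by a factor of 10.

λ₂/λ₁ = v₁/v₂ = 1/10

The wavelength decreases by a factor of 10.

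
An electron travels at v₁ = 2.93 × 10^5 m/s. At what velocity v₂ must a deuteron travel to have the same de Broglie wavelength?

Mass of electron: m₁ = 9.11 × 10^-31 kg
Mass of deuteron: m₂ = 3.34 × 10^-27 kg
v₂ = 7.99 × 10^1 m/s

For equal de Broglie wavelengths: λ₁ = λ₂

h/(m₁v₁) = h/(m₂v₂)
m₁v₁ = m₂v₂
v₂ = v₁ · (m₁/m₂)

v₂ = 2.93 × 10^5 m/s × (9.11 × 10^-31 kg / 3.34 × 10^-27 kg)
v₂ = 7.99 × 10^1 m/s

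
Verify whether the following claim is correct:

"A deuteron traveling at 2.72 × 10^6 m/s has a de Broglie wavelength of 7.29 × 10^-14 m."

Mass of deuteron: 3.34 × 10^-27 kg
True

The claim is correct.

Using λ = h/(mv):
λ = (6.626 × 10^-34 J·s) / (3.34 × 10^-27 kg × 2.72 × 10^6 m/s)
λ = 7.29 × 10^-14 m

This matches the claimed value.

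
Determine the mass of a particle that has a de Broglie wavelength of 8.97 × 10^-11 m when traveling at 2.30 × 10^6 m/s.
3.21 × 10^-30 kg

From the de Broglie relation λ = h/(mv), we solve for m:

m = h/(λv)
m = (6.626 × 10^-34 J·s) / (8.97 × 10^-11 m × 2.30 × 10^6 m/s)
m = 3.21 × 10^-30 kg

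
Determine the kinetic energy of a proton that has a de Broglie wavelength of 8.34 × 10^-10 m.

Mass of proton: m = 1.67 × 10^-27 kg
1.89 × 10^-22 J (or 1.18 × 10^-3 eV)

From λ = h/√(2mKE), we solve for KE:

λ² = h²/(2mKE)
KE = h²/(2mλ²)
KE = (6.626 × 10^-34 J·s)² / (2 × 1.67 × 10^-27 kg × (8.34 × 10^-10 m)²)
KE = 1.89 × 10^-22 J
KE = 1.18 × 10^-3 eV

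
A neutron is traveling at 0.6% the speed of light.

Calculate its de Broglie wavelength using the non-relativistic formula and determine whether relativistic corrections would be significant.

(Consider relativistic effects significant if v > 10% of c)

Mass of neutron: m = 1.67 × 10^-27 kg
No, relativistic corrections are not needed.

Using the non-relativistic de Broglie formula λ = h/(mv):

v = 0.6% × c = 1.799 × 10^6 m/s

λ = h/(mv)
λ = (6.626 × 10^-34 J·s) / (1.67 × 10^-27 kg × 1.799 × 10^6 m/s)
λ = 2.21 × 10^-13 m

Since v = 0.6% of c < 10% of c, relativistic corrections are NOT significant and this non-relativistic result is a good approximation.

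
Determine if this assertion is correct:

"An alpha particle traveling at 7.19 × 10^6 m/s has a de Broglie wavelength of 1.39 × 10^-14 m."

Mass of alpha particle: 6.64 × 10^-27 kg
True

The claim is correct.

Using λ = h/(mv):
λ = (6.626 × 10^-34 J·s) / (6.64 × 10^-27 kg × 7.19 × 10^6 m/s)
λ = 1.39 × 10^-14 m

This matches the claimed value.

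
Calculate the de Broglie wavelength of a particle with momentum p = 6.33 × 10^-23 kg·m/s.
1.05 × 10^-11 m

Using the de Broglie relation λ = h/p:

λ = h/p
λ = (6.626 × 10^-34 J·s) / (6.33 × 10^-23 kg·m/s)
λ = 1.05 × 10^-11 m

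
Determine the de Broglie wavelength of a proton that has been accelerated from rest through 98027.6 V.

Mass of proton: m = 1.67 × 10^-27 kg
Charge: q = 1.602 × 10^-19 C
9.15 × 10^-14 m

When a particle is accelerated through voltage V, it gains kinetic energy KE = qV.

The de Broglie wavelength is then λ = h/√(2mqV):

λ = h/√(2mqV)
λ = (6.626 × 10^-34 J·s) / √(2 × 1.67 × 10^-27 kg × 1.602 × 10^-19 C × 98027.6 V)
λ = 9.15 × 10^-14 m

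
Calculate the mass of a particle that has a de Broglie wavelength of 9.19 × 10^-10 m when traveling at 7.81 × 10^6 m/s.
9.23 × 10^-32 kg

From the de Broglie relation λ = h/(mv), we solve for m:

m = h/(λv)
m = (6.626 × 10^-34 J·s) / (9.19 × 10^-10 m × 7.81 × 10^6 m/s)
m = 9.23 × 10^-32 kg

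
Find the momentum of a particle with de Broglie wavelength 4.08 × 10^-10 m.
1.62 × 10^-24 kg·m/s

From the de Broglie relation λ = h/p, we solve for p:

p = h/λ
p = (6.626 × 10^-34 J·s) / (4.08 × 10^-10 m)
p = 1.62 × 10^-24 kg·m/s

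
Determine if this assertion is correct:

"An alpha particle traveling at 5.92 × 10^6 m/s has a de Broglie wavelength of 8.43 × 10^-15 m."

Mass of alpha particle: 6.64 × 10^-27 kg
False

The claim is incorrect.

Using λ = h/(mv):
λ = (6.626 × 10^-34 J·s) / (6.64 × 10^-27 kg × 5.92 × 10^6 m/s)
λ = 1.69 × 10^-14 m

The actual wavelength differs from the claimed 8.43 × 10^-15 m.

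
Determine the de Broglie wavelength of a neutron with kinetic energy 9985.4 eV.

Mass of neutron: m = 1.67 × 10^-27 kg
2.87 × 10^-13 m

Using λ = h/√(2mKE):

First convert KE to Joules: KE = 9985.4 eV = 1.600 × 10^-15 J

λ = h/√(2mKE)
λ = (6.626 × 10^-34 J·s) / √(2 × 1.67 × 10^-27 kg × 1.600 × 10^-15 J)
λ = 2.87 × 10^-13 m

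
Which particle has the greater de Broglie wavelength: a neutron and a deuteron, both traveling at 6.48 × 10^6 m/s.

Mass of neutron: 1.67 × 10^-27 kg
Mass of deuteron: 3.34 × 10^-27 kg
The neutron has the longer wavelength.

Using λ = h/(mv), since both particles have the same velocity, the wavelength depends only on mass.

For neutron: λ₁ = h/(m₁v) = 6.12 × 10^-14 m
For deuteron: λ₂ = h/(m₂v) = 3.06 × 10^-14 m

Since λ ∝ 1/m at constant velocity, the lighter particle has the longer wavelength.

The neutron has the longer de Broglie wavelength.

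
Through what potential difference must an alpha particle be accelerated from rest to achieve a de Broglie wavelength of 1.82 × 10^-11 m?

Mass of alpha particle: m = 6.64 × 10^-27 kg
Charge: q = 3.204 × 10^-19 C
3.12 × 10^-1 V

From λ = h/√(2mqV), we solve for V:

λ² = h²/(2mqV)
V = h²/(2mqλ²)
V = (6.626 × 10^-34 J·s)² / (2 × 6.64 × 10^-27 kg × 3.204 × 10^-19 C × (1.82 × 10^-11 m)²)
V = 3.12 × 10^-1 V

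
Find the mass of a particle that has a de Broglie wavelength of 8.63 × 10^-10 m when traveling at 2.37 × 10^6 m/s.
3.24 × 10^-31 kg

From the de Broglie relation λ = h/(mv), we solve for m:

m = h/(λv)
m = (6.626 × 10^-34 J·s) / (8.63 × 10^-10 m × 2.37 × 10^6 m/s)
m = 3.24 × 10^-31 kg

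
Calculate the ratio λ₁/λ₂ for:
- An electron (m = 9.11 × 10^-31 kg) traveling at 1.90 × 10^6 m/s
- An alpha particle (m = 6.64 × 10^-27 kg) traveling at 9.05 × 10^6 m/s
λ₁/λ₂ = 3.47 × 10^4

Using λ = h/(mv):

λ₁ = h/(m₁v₁) = 3.83 × 10^-10 m
λ₂ = h/(m₂v₂) = 1.10 × 10^-14 m

Ratio λ₁/λ₂ = (m₂v₂)/(m₁v₁)
         = (6.64 × 10^-27 kg × 9.05 × 10^6 m/s) / (9.11 × 10^-31 kg × 1.90 × 10^6 m/s)
         = 3.47 × 10^4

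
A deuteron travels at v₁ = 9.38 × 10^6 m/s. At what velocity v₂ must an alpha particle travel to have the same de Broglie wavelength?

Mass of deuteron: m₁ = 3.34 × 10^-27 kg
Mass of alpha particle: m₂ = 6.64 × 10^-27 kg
v₂ = 4.72 × 10^6 m/s

For equal de Broglie wavelengths: λ₁ = λ₂

h/(m₁v₁) = h/(m₂v₂)
m₁v₁ = m₂v₂
v₂ = v₁ · (m₁/m₂)

v₂ = 9.38 × 10^6 m/s × (3.34 × 10^-27 kg / 6.64 × 10^-27 kg)
v₂ = 4.72 × 10^6 m/s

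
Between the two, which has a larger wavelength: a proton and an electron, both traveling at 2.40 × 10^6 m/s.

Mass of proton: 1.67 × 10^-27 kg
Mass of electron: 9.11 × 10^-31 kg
The electron has the longer wavelength.

Using λ = h/(mv), since both particles have the same velocity, the wavelength depends only on mass.

For proton: λ₁ = h/(m₁v) = 1.65 × 10^-13 m
For electron: λ₂ = h/(m₂v) = 3.03 × 10^-10 m

Since λ ∝ 1/m at constant velocity, the lighter particle has the longer wavelength.

The electron has the longer de Broglie wavelength.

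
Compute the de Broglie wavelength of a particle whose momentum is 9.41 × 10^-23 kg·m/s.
7.04 × 10^-12 m

Using the de Broglie relation λ = h/p:

λ = h/p
λ = (6.626 × 10^-34 J·s) / (9.41 × 10^-23 kg·m/s)
λ = 7.04 × 10^-12 m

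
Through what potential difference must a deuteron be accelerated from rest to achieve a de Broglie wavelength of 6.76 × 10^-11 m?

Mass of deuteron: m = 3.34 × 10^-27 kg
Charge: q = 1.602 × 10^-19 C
8.98 × 10^-2 V

From λ = h/√(2mqV), we solve for V:

λ² = h²/(2mqV)
V = h²/(2mqλ²)
V = (6.626 × 10^-34 J·s)² / (2 × 3.34 × 10^-27 kg × 1.602 × 10^-19 C × (6.76 × 10^-11 m)²)
V = 8.98 × 10^-2 V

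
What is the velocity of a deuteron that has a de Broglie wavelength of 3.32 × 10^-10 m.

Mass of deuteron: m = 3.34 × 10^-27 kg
5.98 × 10^2 m/s

From the de Broglie relation λ = h/(mv), we solve for v:

v = h/(mλ)
v = (6.626 × 10^-34 J·s) / (3.34 × 10^-27 kg × 3.32 × 10^-10 m)
v = 5.98 × 10^2 m/s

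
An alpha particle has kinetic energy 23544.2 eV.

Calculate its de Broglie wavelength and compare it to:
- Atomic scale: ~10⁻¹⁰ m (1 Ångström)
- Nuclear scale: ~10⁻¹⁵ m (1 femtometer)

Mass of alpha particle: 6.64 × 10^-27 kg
λ = 9.36 × 10^-14 m, which is between nuclear and atomic scales.

Using λ = h/√(2mKE):

KE = 23544.2 eV = 3.772 × 10^-15 J

λ = h/√(2mKE)
λ = (6.626 × 10^-34 J·s) / √(2 × 6.64 × 10^-27 kg × 3.772 × 10^-15 J)
λ = 9.36 × 10^-14 m

Comparison:
- Atomic scale (10⁻¹⁰ m): λ is 0.00094× this size
- Nuclear scale (10⁻¹⁵ m): λ is 94× this size

The wavelength is between nuclear and atomic scales.

This wavelength is appropriate for probing atomic structure but too large for nuclear physics experiments.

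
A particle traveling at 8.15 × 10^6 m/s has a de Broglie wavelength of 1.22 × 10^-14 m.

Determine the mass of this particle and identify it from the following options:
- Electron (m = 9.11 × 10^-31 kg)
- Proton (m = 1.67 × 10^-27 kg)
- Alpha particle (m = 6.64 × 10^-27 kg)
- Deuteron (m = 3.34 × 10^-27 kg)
The particle is an alpha particle.

From λ = h/(mv), solve for mass:

m = h/(λv)
m = (6.626 × 10^-34 J·s) / (1.22 × 10^-14 m × 8.15 × 10^6 m/s)
m = 6.66 × 10^-27 kg

Comparing with the listed masses, this is closest to an alpha particle.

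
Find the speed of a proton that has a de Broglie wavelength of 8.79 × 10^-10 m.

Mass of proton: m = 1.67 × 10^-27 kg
4.51 × 10^2 m/s

From the de Broglie relation λ = h/(mv), we solve for v:

v = h/(mλ)
v = (6.626 × 10^-34 J·s) / (1.67 × 10^-27 kg × 8.79 × 10^-10 m)
v = 4.51 × 10^2 m/s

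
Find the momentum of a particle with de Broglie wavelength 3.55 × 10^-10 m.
1.87 × 10^-24 kg·m/s

From the de Broglie relation λ = h/p, we solve for p:

p = h/λ
p = (6.626 × 10^-34 J·s) / (3.55 × 10^-10 m)
p = 1.87 × 10^-24 kg·m/s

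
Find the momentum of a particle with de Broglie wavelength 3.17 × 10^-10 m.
2.09 × 10^-24 kg·m/s

From the de Broglie relation λ = h/p, we solve for p:

p = h/λ
p = (6.626 × 10^-34 J·s) / (3.17 × 10^-10 m)
p = 2.09 × 10^-24 kg·m/s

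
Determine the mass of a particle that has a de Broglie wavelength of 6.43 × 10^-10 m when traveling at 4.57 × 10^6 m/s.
2.25 × 10^-31 kg

From the de Broglie relation λ = h/(mv), we solve for m:

m = h/(λv)
m = (6.626 × 10^-34 J·s) / (6.43 × 10^-10 m × 4.57 × 10^6 m/s)
m = 2.25 × 10^-31 kg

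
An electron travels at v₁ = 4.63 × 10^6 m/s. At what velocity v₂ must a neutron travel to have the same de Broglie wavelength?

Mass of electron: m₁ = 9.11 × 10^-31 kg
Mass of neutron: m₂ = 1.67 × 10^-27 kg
v₂ = 2.53 × 10^3 m/s

For equal de Broglie wavelengths: λ₁ = λ₂

h/(m₁v₁) = h/(m₂v₂)
m₁v₁ = m₂v₂
v₂ = v₁ · (m₁/m₂)

v₂ = 4.63 × 10^6 m/s × (9.11 × 10^-31 kg / 1.67 × 10^-27 kg)
v₂ = 2.53 × 10^3 m/s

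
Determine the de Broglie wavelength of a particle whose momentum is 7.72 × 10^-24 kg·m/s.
8.58 × 10^-11 m

Using the de Broglie relation λ = h/p:

λ = h/p
λ = (6.626 × 10^-34 J·s) / (7.72 × 10^-24 kg·m/s)
λ = 8.58 × 10^-11 m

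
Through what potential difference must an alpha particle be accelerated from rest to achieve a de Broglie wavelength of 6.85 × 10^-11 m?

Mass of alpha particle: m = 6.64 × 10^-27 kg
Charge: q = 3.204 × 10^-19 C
2.20 × 10^-2 V

From λ = h/√(2mqV), we solve for V:

λ² = h²/(2mqV)
V = h²/(2mqλ²)
V = (6.626 × 10^-34 J·s)² / (2 × 6.64 × 10^-27 kg × 3.204 × 10^-19 C × (6.85 × 10^-11 m)²)
V = 2.20 × 10^-2 V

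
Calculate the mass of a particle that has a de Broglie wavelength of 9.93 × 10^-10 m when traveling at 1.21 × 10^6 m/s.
5.51 × 10^-31 kg

From the de Broglie relation λ = h/(mv), we solve for m:

m = h/(λv)
m = (6.626 × 10^-34 J·s) / (9.93 × 10^-10 m × 1.21 × 10^6 m/s)
m = 5.51 × 10^-31 kg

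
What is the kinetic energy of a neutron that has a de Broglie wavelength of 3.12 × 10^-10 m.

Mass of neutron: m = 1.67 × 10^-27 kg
1.35 × 10^-21 J (or 8.43 × 10^-3 eV)

From λ = h/√(2mKE), we solve for KE:

λ² = h²/(2mKE)
KE = h²/(2mλ²)
KE = (6.626 × 10^-34 J·s)² / (2 × 1.67 × 10^-27 kg × (3.12 × 10^-10 m)²)
KE = 1.35 × 10^-21 J
KE = 8.43 × 10^-3 eV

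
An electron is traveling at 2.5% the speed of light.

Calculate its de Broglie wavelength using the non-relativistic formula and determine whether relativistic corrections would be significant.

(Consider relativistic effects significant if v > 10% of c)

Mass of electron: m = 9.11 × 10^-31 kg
No, relativistic corrections are not needed.

Using the non-relativistic de Broglie formula λ = h/(mv):

v = 2.5% × c = 7.495 × 10^6 m/s

λ = h/(mv)
λ = (6.626 × 10^-34 J·s) / (9.11 × 10^-31 kg × 7.495 × 10^6 m/s)
λ = 9.70 × 10^-11 m

Since v = 2.5% of c < 10% of c, relativistic corrections are NOT significant and this non-relativistic result is a good approximation.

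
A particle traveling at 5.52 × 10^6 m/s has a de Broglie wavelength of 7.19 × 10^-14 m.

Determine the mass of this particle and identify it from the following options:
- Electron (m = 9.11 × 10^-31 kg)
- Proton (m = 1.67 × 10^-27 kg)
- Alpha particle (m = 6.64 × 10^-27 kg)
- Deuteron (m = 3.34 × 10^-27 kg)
The particle is a proton.

From λ = h/(mv), solve for mass:

m = h/(λv)
m = (6.626 × 10^-34 J·s) / (7.19 × 10^-14 m × 5.52 × 10^6 m/s)
m = 1.67 × 10^-27 kg

Comparing with the listed masses, this is closest to a proton.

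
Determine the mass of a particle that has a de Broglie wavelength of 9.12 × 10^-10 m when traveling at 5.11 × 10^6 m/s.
1.42 × 10^-31 kg

From the de Broglie relation λ = h/(mv), we solve for m:

m = h/(λv)
m = (6.626 × 10^-34 J·s) / (9.12 × 10^-10 m × 5.11 × 10^6 m/s)
m = 1.42 × 10^-31 kg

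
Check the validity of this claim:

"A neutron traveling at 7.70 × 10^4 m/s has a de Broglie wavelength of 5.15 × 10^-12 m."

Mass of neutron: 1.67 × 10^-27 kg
True

The claim is correct.

Using λ = h/(mv):
λ = (6.626 × 10^-34 J·s) / (1.67 × 10^-27 kg × 7.70 × 10^4 m/s)
λ = 5.15 × 10^-12 m

This matches the claimed value.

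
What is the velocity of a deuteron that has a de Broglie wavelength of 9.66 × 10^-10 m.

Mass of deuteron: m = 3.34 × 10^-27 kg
2.05 × 10^2 m/s

From the de Broglie relation λ = h/(mv), we solve for v:

v = h/(mλ)
v = (6.626 × 10^-34 J·s) / (3.34 × 10^-27 kg × 9.66 × 10^-10 m)
v = 2.05 × 10^2 m/s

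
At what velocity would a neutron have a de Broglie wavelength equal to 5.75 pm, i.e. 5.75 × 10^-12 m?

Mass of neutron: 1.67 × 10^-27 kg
6.90 × 10^4 m/s

From λ = h/(mv), solve for v:

v = h/(mλ)
v = (6.626 × 10^-34 J·s) / (1.67 × 10^-27 kg × 5.75 × 10^-12 m)
v = 6.90 × 10^4 m/s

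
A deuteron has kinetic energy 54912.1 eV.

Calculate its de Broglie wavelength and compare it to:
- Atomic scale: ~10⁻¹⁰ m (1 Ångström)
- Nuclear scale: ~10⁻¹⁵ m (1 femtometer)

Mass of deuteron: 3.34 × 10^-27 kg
λ = 8.64 × 10^-14 m, which is between nuclear and atomic scales.

Using λ = h/√(2mKE):

KE = 54912.1 eV = 8.798 × 10^-15 J

λ = h/√(2mKE)
λ = (6.626 × 10^-34 J·s) / √(2 × 3.34 × 10^-27 kg × 8.798 × 10^-15 J)
λ = 8.64 × 10^-14 m

Comparison:
- Atomic scale (10⁻¹⁰ m): λ is 0.00086× this size
- Nuclear scale (10⁻¹⁵ m): λ is 86× this size

The wavelength is between nuclear and atomic scales.

This wavelength is appropriate for probing atomic structure but too large for nuclear physics experiments.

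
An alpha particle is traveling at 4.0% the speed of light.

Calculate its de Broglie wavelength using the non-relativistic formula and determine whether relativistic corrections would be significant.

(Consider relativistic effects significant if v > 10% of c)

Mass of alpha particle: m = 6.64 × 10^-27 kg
No, relativistic corrections are not needed.

Using the non-relativistic de Broglie formula λ = h/(mv):

v = 4.0% × c = 1.199 × 10^7 m/s

λ = h/(mv)
λ = (6.626 × 10^-34 J·s) / (6.64 × 10^-27 kg × 1.199 × 10^7 m/s)
λ = 8.32 × 10^-15 m

Since v = 4.0% of c < 10% of c, relativistic corrections are NOT significant and this non-relativistic result is a good approximation.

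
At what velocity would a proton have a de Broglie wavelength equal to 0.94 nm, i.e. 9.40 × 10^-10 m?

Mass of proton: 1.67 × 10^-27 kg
4.22 × 10^2 m/s

From λ = h/(mv), solve for v:

v = h/(mλ)
v = (6.626 × 10^-34 J·s) / (1.67 × 10^-27 kg × 9.40 × 10^-10 m)
v = 4.22 × 10^2 m/s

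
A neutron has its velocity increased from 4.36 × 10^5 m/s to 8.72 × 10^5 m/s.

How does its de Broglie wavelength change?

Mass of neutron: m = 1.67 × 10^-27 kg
The wavelength decreases by a factor of 2.

Using λ = h/(mv):

Initial wavelength: λ₁ = h/(mv₁) = 9.10 × 10^-13 m
Final wavelength: λ₂ = h/(mv₂) = 4.55 × 10^-13 m

Since λ ∝ 1/v, when velocity increases by a factor of 2, the wavelength decreases by a factor of 2.

λ₂/λ₁ = v₁/v₂ = 1/2

The wavelength decreases by a factor of 2.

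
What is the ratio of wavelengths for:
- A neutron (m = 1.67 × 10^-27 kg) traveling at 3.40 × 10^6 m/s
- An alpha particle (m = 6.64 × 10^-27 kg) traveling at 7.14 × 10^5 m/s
λ₁/λ₂ = 0.835

Using λ = h/(mv):

λ₁ = h/(m₁v₁) = 1.17 × 10^-13 m
λ₂ = h/(m₂v₂) = 1.40 × 10^-13 m

Ratio λ₁/λ₂ = (m₂v₂)/(m₁v₁)
         = (6.64 × 10^-27 kg × 7.14 × 10^5 m/s) / (1.67 × 10^-27 kg × 3.40 × 10^6 m/s)
         = 0.835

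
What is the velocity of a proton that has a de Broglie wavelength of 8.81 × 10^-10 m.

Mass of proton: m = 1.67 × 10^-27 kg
4.50 × 10^2 m/s

From the de Broglie relation λ = h/(mv), we solve for v:

v = h/(mλ)
v = (6.626 × 10^-34 J·s) / (1.67 × 10^-27 kg × 8.81 × 10^-10 m)
v = 4.50 × 10^2 m/s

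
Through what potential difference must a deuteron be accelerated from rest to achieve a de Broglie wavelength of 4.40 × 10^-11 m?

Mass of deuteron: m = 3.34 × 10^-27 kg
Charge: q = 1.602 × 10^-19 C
2.12 × 10^-1 V

From λ = h/√(2mqV), we solve for V:

λ² = h²/(2mqV)
V = h²/(2mqλ²)
V = (6.626 × 10^-34 J·s)² / (2 × 3.34 × 10^-27 kg × 1.602 × 10^-19 C × (4.40 × 10^-11 m)²)
V = 2.12 × 10^-1 V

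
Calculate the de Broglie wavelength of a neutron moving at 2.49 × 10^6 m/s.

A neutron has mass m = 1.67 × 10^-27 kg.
1.59 × 10^-13 m

Using the de Broglie relation λ = h/(mv):

λ = h/(mv)
λ = (6.626 × 10^-34 J·s) / (1.67 × 10^-27 kg × 2.49 × 10^6 m/s)
λ = 1.59 × 10^-13 m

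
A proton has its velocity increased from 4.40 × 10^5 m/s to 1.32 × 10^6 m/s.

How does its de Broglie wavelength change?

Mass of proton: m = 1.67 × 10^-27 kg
The wavelength decreases by a factor of 3.

Using λ = h/(mv):

Initial wavelength: λ₁ = h/(mv₁) = 9.02 × 10^-13 m
Final wavelength: λ₂ = h/(mv₂) = 3.01 × 10^-13 m

Since λ ∝ 1/v, when velocity increases by a factor of 3, the wavelength decreases by a factor of 3.

λ₂/λ₁ = v₁/v₂ = 1/3

The wavelength decreases by a factor of 3.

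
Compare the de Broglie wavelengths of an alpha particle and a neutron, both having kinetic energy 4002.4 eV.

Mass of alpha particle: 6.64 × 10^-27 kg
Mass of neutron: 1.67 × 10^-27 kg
The neutron has the longer wavelength.

Using λ = h/√(2mKE):

For alpha particle: λ₁ = h/√(2m₁KE) = 2.27 × 10^-13 m
For neutron: λ₂ = h/√(2m₂KE) = 4.53 × 10^-13 m

Since λ ∝ 1/√m at constant kinetic energy, the lighter particle has the longer wavelength.

The neutron has the longer de Broglie wavelength.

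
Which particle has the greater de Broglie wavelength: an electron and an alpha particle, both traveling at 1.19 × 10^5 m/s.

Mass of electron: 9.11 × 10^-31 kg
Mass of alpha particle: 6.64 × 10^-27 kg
The electron has the longer wavelength.

Using λ = h/(mv), since both particles have the same velocity, the wavelength depends only on mass.

For electron: λ₁ = h/(m₁v) = 6.11 × 10^-9 m
For alpha particle: λ₂ = h/(m₂v) = 8.39 × 10^-13 m

Since λ ∝ 1/m at constant velocity, the lighter particle has the longer wavelength.

The electron has the longer de Broglie wavelength.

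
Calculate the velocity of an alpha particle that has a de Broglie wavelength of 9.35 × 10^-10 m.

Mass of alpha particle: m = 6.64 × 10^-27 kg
1.07 × 10^2 m/s

From the de Broglie relation λ = h/(mv), we solve for v:

v = h/(mλ)
v = (6.626 × 10^-34 J·s) / (6.64 × 10^-27 kg × 9.35 × 10^-10 m)
v = 1.07 × 10^2 m/s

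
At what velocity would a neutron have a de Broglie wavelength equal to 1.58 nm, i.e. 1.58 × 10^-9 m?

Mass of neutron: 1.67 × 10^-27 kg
2.51 × 10^2 m/s

From λ = h/(mv), solve for v:

v = h/(mλ)
v = (6.626 × 10^-34 J·s) / (1.67 × 10^-27 kg × 1.58 × 10^-9 m)
v = 2.51 × 10^2 m/s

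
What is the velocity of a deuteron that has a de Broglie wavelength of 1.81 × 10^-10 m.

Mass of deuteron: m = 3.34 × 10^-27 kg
1.10 × 10^3 m/s

From the de Broglie relation λ = h/(mv), we solve for v:

v = h/(mλ)
v = (6.626 × 10^-34 J·s) / (3.34 × 10^-27 kg × 1.81 × 10^-10 m)
v = 1.10 × 10^3 m/s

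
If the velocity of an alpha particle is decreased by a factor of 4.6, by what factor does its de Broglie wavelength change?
The wavelength increases by a factor of 4.6.

From λ = h/(mv), the wavelength is inversely proportional to velocity:

λ ∝ 1/v

If v → v/4.6, then λ → 4.6λ

When velocity is decreased by a factor of 4.6, the wavelength increases by a factor of 4.6.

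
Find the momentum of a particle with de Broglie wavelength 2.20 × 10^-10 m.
3.01 × 10^-24 kg·m/s

From the de Broglie relation λ = h/p, we solve for p:

p = h/λ
p = (6.626 × 10^-34 J·s) / (2.20 × 10^-10 m)
p = 3.01 × 10^-24 kg·m/s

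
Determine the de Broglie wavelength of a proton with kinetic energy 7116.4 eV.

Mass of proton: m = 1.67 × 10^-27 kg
3.40 × 10^-13 m

Using λ = h/√(2mKE):

First convert KE to Joules: KE = 7116.4 eV = 1.140 × 10^-15 J

λ = h/√(2mKE)
λ = (6.626 × 10^-34 J·s) / √(2 × 1.67 × 10^-27 kg × 1.140 × 10^-15 J)
λ = 3.40 × 10^-13 m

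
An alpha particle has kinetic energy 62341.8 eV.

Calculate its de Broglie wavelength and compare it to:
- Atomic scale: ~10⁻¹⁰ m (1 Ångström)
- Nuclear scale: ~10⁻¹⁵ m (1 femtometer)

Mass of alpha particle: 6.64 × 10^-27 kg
λ = 5.75 × 10^-14 m, which is between nuclear and atomic scales.

Using λ = h/√(2mKE):

KE = 62341.8 eV = 9.988 × 10^-15 J

λ = h/√(2mKE)
λ = (6.626 × 10^-34 J·s) / √(2 × 6.64 × 10^-27 kg × 9.988 × 10^-15 J)
λ = 5.75 × 10^-14 m

Comparison:
- Atomic scale (10⁻¹⁰ m): λ is 0.00058× this size
- Nuclear scale (10⁻¹⁵ m): λ is 58× this size

The wavelength is between nuclear and atomic scales.

This wavelength is appropriate for probing atomic structure but too large for nuclear physics experiments.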